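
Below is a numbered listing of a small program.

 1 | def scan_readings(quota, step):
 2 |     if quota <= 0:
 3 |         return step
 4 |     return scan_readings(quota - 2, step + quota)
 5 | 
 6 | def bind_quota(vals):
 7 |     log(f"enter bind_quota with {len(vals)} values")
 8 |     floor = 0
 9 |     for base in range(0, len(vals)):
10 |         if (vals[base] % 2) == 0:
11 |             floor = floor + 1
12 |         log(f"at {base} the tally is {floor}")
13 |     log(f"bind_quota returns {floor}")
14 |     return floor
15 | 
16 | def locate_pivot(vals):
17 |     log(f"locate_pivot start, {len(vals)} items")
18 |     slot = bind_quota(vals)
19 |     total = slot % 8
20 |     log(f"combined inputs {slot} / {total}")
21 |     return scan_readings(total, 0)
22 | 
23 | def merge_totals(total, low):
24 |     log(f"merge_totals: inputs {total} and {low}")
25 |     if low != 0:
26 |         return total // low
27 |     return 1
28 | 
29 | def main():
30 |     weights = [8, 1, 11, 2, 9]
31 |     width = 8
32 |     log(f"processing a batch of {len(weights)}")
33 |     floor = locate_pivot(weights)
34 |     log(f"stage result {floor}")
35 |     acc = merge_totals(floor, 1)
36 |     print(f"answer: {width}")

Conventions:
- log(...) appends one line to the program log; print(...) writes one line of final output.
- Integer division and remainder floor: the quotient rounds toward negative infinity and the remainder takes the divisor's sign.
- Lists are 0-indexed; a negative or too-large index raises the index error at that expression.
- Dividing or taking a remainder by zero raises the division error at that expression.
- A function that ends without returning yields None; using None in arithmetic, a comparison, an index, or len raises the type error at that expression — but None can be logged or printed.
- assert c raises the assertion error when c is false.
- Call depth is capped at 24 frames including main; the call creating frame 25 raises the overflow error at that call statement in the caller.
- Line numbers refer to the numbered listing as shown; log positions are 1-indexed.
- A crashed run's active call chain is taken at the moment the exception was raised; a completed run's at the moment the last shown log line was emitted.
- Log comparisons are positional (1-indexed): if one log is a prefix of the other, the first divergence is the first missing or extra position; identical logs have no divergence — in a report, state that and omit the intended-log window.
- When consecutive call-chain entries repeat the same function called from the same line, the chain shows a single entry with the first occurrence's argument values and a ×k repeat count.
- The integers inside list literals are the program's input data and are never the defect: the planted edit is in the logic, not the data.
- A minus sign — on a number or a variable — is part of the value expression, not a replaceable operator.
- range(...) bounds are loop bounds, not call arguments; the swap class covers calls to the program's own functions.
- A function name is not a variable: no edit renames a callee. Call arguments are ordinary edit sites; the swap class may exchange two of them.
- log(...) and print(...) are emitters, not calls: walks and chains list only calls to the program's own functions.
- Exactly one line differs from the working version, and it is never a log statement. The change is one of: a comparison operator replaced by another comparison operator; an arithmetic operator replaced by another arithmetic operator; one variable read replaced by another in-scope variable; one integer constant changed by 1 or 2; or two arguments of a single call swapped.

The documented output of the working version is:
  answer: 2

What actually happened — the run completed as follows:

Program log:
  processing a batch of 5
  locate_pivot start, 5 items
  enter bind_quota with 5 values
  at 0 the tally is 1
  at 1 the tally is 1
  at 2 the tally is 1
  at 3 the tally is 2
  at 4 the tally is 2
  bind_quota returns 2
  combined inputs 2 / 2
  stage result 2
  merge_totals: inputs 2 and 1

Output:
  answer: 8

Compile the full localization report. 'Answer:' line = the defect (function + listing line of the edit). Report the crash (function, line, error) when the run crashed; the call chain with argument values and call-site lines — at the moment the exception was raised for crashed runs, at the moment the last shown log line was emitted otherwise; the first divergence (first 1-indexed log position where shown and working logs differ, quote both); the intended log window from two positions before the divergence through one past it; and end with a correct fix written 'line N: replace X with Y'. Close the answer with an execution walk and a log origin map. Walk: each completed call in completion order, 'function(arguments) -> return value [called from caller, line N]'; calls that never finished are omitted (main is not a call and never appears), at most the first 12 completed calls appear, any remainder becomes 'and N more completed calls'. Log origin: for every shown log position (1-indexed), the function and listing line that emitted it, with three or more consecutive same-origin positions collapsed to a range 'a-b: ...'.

Answer: the defect is in main at line 36.
Key fact: Nothing in the log betrays the bug — only the output does.
Call chain: main -> merge_totals(2, 1) (called at line 35).
First divergence: none (the log streams are identical).
Execution walk:
  bind_quota([8, 1, 11, 2, 9]) -> 2  [called from locate_pivot, line 18]
  scan_readings(0, 2) -> 2  [called from scan_readings, line 4]
  scan_readings(2, 0) -> 2  [called from locate_pivot, line 21]
  locate_pivot([8, 1, 11, 2, 9]) -> 2  [called from main, line 33]
  merge_totals(2, 1) -> 2  [called from main, line 35]
Log origin:
  1: logged in main at line 32
  2: logged in locate_pivot at line 17
  3: logged in bind_quota at line 7
  4-8: logged in bind_quota at line 12
  9: logged in bind_quota at line 13
  10: logged in locate_pivot at line 20
  11: logged in main at line 34
  12: logged in merge_totals at line 24
A correct fix: line 36: replace `width` with `acc`.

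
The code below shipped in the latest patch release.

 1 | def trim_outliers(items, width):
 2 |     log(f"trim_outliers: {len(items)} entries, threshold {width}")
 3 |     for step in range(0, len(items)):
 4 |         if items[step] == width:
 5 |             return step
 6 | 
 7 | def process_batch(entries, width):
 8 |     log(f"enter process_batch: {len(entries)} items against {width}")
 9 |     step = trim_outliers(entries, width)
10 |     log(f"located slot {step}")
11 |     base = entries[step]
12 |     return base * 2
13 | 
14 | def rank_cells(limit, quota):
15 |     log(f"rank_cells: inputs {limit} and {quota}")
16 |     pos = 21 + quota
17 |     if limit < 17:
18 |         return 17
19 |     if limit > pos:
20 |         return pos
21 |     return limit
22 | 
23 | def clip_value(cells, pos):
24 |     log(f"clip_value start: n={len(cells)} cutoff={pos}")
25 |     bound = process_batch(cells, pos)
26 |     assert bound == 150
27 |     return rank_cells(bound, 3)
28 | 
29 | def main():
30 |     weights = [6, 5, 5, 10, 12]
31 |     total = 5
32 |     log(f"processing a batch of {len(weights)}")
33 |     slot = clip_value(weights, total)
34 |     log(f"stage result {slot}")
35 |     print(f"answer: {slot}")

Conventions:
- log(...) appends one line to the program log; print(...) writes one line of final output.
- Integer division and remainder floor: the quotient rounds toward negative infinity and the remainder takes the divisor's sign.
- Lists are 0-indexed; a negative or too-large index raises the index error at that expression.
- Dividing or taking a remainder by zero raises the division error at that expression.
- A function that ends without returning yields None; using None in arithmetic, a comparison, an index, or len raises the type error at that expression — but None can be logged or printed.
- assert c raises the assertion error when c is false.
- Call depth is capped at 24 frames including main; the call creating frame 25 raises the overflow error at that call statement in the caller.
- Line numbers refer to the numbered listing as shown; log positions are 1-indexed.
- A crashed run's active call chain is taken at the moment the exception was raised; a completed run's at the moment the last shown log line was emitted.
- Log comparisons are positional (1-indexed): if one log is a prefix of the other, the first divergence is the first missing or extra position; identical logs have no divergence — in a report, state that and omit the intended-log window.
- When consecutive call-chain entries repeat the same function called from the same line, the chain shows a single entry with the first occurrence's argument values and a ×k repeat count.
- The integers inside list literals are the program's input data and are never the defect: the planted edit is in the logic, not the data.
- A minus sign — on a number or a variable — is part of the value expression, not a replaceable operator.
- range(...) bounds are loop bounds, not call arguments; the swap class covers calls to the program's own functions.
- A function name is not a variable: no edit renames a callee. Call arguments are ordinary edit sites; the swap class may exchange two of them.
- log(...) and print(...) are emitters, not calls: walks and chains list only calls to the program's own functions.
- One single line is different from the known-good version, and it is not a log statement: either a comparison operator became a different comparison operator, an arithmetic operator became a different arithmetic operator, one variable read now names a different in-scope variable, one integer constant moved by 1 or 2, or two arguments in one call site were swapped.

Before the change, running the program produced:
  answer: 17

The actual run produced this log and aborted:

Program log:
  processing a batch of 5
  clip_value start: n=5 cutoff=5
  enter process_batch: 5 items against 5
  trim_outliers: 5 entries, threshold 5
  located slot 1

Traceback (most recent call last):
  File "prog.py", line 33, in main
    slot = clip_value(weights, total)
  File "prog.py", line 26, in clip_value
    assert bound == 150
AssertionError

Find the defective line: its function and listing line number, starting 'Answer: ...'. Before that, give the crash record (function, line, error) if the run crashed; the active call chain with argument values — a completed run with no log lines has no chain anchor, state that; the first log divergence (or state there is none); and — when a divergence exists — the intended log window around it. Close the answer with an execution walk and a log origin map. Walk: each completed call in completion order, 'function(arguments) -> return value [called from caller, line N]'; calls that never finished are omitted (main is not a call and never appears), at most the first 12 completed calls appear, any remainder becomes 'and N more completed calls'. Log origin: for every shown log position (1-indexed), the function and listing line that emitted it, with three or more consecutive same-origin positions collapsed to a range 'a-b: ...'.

Answer: the defect is in clip_value at line 26.
Core observation: A complete run would log 'rank_cells: inputs 10 and 3' next, but this one stopped at 5 lines.
Crash: clip_value, line 26, AssertionError.
Call chain: main -> clip_value([6, 5, 5, 10, 12], 5) (called at line 33).
First divergence: position 6 — after 5 matching lines the faulty run goes silent; intended next line 'rank_cells: inputs 10 and 3'.
Intended log window:
  4: trim_outliers: 5 entries, threshold 5
  5: located slot 1
  6: rank_cells: inputs 10 and 3
  7: stage result 17
Execution walk:
  trim_outliers([6, 5, 5, 10, 12], 5) -> 1  [called from process_batch, line 9]
  process_batch([6, 5, 5, 10, 12], 5) -> 10  [called from clip_value, line 25]
Log origins:
  1: logged in main at line 32
  2: logged in clip_value at line 24
  3: logged in process_batch at line 8
  4: logged in trim_outliers at line 2
  5: logged in process_batch at line 10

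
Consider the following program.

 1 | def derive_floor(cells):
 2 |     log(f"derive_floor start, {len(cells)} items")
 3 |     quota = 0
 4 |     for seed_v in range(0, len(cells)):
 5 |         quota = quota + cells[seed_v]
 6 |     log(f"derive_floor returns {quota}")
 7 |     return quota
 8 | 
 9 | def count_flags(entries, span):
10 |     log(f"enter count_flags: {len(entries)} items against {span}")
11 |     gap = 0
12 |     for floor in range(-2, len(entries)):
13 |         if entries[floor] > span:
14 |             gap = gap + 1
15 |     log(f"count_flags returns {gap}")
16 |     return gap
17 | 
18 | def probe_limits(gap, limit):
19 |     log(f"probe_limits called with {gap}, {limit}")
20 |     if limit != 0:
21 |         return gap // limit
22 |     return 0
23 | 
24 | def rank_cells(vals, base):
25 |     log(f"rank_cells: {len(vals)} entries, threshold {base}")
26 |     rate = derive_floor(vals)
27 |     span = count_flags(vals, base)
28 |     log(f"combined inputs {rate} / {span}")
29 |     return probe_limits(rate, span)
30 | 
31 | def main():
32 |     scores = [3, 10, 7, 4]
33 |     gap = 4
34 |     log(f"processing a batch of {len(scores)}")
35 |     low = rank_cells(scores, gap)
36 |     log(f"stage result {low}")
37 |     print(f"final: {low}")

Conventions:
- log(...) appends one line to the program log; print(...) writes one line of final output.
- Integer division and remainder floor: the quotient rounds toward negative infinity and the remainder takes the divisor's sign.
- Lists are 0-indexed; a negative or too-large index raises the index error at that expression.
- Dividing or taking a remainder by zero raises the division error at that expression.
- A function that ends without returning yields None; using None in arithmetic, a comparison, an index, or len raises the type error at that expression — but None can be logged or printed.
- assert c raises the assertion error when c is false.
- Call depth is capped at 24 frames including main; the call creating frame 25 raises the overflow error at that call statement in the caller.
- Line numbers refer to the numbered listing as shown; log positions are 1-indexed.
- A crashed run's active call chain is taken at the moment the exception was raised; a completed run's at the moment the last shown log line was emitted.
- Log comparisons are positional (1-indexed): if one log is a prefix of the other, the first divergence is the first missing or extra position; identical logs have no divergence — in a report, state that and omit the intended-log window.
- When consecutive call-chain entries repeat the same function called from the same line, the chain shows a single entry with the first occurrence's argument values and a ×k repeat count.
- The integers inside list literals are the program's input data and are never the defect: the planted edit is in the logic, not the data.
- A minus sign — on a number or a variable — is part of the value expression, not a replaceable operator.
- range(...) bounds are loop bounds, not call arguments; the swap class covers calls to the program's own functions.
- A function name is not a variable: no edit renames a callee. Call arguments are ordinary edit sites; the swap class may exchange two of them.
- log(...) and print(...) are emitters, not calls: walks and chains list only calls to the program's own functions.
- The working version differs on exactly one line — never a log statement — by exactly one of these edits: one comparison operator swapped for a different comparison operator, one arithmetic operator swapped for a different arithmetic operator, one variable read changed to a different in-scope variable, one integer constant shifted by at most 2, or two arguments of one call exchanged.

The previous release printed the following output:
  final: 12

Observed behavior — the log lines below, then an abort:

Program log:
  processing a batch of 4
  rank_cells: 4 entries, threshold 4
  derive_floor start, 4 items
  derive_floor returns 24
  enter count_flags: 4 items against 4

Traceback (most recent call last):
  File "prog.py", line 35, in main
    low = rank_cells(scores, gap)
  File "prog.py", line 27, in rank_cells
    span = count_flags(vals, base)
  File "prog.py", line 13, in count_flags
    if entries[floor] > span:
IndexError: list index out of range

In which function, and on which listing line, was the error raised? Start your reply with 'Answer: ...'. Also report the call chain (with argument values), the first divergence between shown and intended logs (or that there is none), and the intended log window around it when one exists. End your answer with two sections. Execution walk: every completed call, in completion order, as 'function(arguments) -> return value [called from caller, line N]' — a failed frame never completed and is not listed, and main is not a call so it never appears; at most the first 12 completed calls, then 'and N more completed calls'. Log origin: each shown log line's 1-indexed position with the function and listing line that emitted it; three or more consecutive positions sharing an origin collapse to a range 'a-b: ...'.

Answer: the error was raised in count_flags, line 13.
Key fact: A complete run would log 'count_flags returns 2' next, but this one stopped at 5 lines.
Call chain: main -> rank_cells([3, 10, 7, 4], 4) (called at line 35) -> count_flags([3, 10, 7, 4], 4) (called at line 27).
First divergence: position 6 (shown log ended at 5 lines; the working version continues: 'count_flags returns 2').
Intended log window:
  4: derive_floor returns 24
  5: enter count_flags: 4 items against 4
  6: count_flags returns 2
  7: combined inputs 24 / 2
Execution walk:
  derive_floor([3, 10, 7, 4]) -> 24  [called from rank_cells, line 26]
Origin of each log line:
  1: from main, line 34
  2: from rank_cells, line 25
  3: from derive_floor, line 2
  4: from derive_floor, line 6
  5: from count_flags, line 10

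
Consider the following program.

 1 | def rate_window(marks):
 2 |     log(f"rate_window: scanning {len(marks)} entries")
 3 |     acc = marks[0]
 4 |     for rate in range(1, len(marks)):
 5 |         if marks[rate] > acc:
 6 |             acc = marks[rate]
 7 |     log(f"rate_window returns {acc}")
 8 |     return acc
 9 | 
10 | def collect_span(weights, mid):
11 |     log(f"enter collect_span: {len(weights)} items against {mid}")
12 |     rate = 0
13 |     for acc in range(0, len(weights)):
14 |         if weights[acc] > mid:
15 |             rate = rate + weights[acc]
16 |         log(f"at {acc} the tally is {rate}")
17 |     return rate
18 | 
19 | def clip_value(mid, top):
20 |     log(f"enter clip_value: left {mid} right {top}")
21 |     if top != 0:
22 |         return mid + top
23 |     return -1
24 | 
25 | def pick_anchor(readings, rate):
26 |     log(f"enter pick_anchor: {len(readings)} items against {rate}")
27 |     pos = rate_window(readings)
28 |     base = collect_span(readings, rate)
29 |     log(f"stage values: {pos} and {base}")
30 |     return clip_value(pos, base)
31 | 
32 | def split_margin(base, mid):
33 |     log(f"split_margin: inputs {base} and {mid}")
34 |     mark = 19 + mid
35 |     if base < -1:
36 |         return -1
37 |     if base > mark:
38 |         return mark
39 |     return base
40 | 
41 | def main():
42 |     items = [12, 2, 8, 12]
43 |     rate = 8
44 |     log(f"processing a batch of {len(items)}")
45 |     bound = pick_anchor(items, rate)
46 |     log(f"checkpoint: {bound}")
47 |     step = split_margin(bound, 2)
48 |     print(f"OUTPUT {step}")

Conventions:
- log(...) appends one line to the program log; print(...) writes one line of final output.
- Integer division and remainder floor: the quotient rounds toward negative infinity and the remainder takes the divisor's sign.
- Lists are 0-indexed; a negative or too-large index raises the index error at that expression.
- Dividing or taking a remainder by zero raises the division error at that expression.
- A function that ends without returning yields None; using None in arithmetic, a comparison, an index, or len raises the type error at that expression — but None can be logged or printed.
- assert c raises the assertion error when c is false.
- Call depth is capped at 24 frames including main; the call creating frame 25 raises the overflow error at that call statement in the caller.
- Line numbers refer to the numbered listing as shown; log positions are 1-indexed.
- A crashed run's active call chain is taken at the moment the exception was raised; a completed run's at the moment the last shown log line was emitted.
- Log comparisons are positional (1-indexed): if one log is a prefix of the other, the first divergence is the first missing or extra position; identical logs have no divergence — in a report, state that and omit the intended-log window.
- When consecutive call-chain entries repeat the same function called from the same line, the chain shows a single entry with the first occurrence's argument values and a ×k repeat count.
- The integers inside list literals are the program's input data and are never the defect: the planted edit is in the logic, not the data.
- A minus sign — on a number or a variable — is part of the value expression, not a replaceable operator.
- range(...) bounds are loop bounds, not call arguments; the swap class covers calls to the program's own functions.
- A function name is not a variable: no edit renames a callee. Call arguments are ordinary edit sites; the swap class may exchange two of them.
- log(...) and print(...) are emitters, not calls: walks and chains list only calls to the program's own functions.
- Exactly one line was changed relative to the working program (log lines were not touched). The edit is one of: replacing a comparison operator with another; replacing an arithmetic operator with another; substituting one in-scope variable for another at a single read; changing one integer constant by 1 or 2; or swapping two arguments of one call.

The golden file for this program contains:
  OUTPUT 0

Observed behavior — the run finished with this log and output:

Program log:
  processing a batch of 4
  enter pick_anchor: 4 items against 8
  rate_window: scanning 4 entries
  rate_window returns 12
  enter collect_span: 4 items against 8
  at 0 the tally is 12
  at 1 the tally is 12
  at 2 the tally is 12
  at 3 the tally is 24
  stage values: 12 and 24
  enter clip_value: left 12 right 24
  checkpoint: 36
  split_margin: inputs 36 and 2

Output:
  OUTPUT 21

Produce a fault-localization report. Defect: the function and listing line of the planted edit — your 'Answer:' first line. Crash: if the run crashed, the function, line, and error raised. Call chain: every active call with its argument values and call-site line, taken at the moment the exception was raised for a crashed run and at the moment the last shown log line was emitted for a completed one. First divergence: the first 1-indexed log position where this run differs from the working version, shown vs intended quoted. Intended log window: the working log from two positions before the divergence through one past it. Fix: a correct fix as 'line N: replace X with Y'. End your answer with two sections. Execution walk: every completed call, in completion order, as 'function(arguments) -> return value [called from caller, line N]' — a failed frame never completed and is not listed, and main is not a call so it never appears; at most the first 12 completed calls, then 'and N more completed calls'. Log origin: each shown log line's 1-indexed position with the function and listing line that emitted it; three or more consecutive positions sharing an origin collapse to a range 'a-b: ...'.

Answer: the defect is in clip_value at line 22.
Core observation: At log position 12 the runs split — shown 'checkpoint: 36', but the working version logs 'checkpoint: 0'.
Call chain: main -> split_margin(36, 2) (called at line 47).
First divergence: position 12 — the shown line 'checkpoint: 36' should read 'checkpoint: 0'.
Intended log window:
  10: stage values: 12 and 24
  11: enter clip_value: left 12 right 24
  12: checkpoint: 0
  13: split_margin: inputs 0 and 2
Execution walk:
  rate_window([12, 2, 8, 12]) -> 12  [called from pick_anchor, line 27]
  collect_span([12, 2, 8, 12], 8) -> 24  [called from pick_anchor, line 28]
  clip_value(12, 24) -> 36  [called from pick_anchor, line 30]
  pick_anchor([12, 2, 8, 12], 8) -> 36  [called from main, line 45]
  split_margin(36, 2) -> 21  [called from main, line 47]
Log line origins:
  1: logged in main at line 44
  2: logged in pick_anchor at line 26
  3: logged in rate_window at line 2
  4: logged in rate_window at line 7
  5: logged in collect_span at line 11
  6-9: logged in collect_span at line 16
  10: logged in pick_anchor at line 29
  11: logged in clip_value at line 20
  12: logged in main at line 46
  13: logged in split_margin at line 33
A correct fix: line 22: replace `+` with `//`.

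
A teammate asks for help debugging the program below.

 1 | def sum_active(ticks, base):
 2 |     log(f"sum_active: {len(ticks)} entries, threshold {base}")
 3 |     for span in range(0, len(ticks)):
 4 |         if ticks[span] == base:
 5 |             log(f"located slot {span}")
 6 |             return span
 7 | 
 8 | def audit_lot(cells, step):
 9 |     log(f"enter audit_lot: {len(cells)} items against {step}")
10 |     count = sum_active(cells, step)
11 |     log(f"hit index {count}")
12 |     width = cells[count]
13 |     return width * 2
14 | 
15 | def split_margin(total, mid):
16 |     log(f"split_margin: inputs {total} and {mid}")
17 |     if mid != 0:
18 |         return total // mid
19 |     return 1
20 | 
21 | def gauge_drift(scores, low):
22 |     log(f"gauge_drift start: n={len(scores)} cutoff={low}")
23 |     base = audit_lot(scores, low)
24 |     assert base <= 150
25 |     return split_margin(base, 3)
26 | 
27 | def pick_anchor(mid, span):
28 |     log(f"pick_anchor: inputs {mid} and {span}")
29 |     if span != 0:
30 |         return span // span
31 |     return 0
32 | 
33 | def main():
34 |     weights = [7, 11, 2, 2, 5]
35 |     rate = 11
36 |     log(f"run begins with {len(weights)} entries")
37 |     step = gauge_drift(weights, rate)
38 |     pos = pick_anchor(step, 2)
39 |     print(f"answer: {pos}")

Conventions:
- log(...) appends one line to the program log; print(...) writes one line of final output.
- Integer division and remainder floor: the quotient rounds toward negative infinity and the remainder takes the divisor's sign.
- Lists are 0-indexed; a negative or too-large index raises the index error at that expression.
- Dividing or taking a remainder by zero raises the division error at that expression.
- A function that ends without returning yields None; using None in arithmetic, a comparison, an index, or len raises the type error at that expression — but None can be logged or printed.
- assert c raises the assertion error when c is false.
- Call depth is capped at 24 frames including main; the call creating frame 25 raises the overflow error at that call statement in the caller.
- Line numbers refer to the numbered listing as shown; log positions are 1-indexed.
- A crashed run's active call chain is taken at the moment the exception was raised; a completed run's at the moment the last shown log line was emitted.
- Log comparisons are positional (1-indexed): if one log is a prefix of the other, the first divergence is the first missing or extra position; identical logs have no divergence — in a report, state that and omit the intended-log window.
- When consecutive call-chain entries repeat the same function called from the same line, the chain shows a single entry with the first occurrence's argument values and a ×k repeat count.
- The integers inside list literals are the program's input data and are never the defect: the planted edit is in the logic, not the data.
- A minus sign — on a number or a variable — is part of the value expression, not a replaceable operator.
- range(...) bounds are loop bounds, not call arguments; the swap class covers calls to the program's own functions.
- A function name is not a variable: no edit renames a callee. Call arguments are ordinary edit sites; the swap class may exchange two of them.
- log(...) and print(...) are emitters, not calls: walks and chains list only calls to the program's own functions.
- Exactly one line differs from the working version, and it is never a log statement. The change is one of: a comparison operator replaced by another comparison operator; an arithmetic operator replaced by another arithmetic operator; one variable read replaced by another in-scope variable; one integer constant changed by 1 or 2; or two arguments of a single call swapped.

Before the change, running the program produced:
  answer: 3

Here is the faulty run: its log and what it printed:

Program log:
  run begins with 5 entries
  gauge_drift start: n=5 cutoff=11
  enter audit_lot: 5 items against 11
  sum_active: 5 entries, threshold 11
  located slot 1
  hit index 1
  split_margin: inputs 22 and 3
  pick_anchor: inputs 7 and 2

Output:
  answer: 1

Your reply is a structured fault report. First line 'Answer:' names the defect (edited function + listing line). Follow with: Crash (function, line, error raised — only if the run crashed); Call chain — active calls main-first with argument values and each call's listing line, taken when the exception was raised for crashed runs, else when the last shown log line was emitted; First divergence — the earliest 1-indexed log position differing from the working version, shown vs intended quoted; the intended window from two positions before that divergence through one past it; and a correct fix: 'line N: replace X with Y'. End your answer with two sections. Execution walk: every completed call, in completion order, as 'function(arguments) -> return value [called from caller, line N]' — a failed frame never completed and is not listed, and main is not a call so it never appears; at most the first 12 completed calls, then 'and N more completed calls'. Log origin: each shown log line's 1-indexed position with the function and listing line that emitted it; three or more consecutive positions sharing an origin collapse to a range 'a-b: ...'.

Answer: the defect is in pick_anchor at line 30.
Core observation: Nothing in the log betrays the bug — only the output does.
Call chain: main -> pick_anchor(7, 2) (called at line 38).
First divergence: none (the log streams are identical).
Execution walk:
  sum_active([7, 11, 2, 2, 5], 11) -> 1  [called from audit_lot, line 10]
  audit_lot([7, 11, 2, 2, 5], 11) -> 22  [called from gauge_drift, line 23]
  split_margin(22, 3) -> 7  [called from gauge_drift, line 25]
  gauge_drift([7, 11, 2, 2, 5], 11) -> 7  [called from main, line 37]
  pick_anchor(7, 2) -> 1  [called from main, line 38]
Log origin:
  1: emitted by main (line 36)
  2: emitted by gauge_drift (line 22)
  3: emitted by audit_lot (line 9)
  4: emitted by sum_active (line 2)
  5: emitted by sum_active (line 5)
  6: emitted by audit_lot (line 11)
  7: emitted by split_margin (line 16)
  8: emitted by pick_anchor (line 28)
A correct fix: line 30: replace `span // span` with `mid // span`.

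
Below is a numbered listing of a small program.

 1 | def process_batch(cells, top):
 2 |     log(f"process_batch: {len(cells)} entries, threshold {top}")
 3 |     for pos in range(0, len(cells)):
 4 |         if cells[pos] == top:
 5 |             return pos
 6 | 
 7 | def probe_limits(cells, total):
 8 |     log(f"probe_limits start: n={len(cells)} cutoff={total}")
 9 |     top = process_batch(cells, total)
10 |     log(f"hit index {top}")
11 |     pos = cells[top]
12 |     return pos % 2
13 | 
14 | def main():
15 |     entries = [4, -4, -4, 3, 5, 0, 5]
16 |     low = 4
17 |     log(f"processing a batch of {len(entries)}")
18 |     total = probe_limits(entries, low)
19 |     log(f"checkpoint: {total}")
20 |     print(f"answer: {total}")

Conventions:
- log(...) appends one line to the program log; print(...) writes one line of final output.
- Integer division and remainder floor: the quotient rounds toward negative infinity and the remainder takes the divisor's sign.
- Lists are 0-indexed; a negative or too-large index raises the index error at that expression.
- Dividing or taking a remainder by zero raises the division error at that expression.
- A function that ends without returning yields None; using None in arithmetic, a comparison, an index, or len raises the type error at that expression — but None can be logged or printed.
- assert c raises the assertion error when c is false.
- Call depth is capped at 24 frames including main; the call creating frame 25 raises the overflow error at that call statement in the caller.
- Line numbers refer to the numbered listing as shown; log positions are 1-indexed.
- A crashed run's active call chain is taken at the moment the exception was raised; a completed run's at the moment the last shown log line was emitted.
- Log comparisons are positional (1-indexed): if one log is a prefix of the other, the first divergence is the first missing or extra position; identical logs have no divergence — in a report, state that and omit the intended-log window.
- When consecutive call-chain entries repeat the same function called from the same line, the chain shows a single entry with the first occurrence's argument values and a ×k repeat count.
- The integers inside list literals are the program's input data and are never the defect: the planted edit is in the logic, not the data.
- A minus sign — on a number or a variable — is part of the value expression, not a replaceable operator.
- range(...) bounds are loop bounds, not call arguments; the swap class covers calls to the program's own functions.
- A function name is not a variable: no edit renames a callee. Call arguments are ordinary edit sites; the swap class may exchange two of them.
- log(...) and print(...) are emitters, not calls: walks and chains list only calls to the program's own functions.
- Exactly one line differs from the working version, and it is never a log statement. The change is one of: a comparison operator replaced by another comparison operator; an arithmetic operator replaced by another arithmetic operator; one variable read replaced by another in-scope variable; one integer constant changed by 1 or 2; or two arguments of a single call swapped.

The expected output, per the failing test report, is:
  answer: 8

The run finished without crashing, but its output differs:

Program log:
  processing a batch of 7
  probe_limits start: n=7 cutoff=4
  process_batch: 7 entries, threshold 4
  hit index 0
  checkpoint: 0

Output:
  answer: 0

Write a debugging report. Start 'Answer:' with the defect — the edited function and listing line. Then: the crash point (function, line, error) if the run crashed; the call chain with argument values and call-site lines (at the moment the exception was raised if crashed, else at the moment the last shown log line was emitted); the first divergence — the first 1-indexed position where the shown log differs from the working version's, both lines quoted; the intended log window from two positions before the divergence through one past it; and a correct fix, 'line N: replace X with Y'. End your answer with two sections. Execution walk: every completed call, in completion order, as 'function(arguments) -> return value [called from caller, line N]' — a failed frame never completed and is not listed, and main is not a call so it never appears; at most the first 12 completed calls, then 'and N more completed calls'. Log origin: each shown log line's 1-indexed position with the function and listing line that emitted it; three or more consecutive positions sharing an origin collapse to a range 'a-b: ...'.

Answer: the defect is in probe_limits at line 12.
Core observation: Everything matches until log position 5, which reads 'checkpoint: 0' in place of 'checkpoint: 8'.
Call chain: main.
First divergence: position 5 — shown 'checkpoint: 0', intended 'checkpoint: 8'.
Intended log window:
  3: process_batch: 7 entries, threshold 4
  4: hit index 0
  5: checkpoint: 8
Execution walk:
  process_batch([4, -4, -4, 3, 5, 0, 5], 4) -> 0  [called from probe_limits, line 9]
  probe_limits([4, -4, -4, 3, 5, 0, 5], 4) -> 0  [called from main, line 18]
Log origin:
  1: logged in main at line 17
  2: logged in probe_limits at line 8
  3: logged in process_batch at line 2
  4: logged in probe_limits at line 10
  5: logged in main at line 19
A correct fix: line 12: replace `%` with `*`.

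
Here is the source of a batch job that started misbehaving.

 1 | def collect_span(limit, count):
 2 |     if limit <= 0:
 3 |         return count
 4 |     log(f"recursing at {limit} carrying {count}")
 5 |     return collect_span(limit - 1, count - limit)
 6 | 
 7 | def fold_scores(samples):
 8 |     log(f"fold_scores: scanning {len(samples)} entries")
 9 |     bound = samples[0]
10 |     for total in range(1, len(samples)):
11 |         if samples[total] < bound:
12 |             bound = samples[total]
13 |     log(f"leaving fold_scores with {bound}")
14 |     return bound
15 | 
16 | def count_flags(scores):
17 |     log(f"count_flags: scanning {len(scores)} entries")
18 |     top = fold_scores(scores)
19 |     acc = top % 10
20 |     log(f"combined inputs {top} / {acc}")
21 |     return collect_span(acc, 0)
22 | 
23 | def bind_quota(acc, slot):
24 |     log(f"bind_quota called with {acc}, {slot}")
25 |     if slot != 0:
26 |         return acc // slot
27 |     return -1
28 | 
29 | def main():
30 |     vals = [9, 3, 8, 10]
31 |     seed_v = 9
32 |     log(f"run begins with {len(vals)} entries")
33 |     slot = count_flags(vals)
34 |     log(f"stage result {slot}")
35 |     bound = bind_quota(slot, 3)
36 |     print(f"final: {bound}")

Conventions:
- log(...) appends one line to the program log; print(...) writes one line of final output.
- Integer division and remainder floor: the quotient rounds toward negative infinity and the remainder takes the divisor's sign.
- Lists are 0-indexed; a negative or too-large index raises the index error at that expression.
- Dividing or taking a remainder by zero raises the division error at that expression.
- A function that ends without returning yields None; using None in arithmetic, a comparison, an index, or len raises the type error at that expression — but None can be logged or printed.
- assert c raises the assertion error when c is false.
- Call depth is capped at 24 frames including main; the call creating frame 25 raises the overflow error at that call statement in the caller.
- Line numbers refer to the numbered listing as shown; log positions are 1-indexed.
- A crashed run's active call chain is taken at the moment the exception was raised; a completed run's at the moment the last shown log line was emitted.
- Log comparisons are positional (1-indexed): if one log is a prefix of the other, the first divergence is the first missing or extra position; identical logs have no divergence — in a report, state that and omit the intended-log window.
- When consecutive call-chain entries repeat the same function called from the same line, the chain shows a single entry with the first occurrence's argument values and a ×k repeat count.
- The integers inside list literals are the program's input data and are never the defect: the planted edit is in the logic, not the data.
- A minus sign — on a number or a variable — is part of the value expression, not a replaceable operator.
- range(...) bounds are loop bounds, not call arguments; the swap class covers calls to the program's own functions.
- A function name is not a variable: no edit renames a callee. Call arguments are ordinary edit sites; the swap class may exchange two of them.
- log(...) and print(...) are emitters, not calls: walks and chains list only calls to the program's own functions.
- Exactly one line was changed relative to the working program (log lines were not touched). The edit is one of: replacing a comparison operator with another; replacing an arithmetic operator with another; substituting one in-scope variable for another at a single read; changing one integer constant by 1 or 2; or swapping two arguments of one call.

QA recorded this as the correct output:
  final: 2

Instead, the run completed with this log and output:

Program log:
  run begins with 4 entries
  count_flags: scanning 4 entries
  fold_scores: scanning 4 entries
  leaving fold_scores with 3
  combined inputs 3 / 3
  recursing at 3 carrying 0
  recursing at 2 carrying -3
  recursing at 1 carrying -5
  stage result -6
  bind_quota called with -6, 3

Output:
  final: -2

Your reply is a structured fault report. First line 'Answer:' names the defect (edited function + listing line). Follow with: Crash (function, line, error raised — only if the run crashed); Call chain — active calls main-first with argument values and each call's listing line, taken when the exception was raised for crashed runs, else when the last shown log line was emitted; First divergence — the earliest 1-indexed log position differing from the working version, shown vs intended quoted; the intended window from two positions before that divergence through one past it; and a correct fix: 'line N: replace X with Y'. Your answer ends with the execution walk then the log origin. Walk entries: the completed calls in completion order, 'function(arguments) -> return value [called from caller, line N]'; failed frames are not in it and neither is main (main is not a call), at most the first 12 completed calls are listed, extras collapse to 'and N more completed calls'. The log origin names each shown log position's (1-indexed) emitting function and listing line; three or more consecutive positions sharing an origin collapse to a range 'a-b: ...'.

Answer: the defect is in collect_span at line 5.
Core observation: At log position 7 the runs split — shown 'recursing at 2 carrying -3', but the working version logs 'recursing at 2 carrying 3'.
Call chain: main -> bind_quota(-6, 3) (called at line 35).
First divergence: position 7 — the shown line 'recursing at 2 carrying -3' should read 'recursing at 2 carrying 3'.
Intended log window:
  5: combined inputs 3 / 3
  6: recursing at 3 carrying 0
  7: recursing at 2 carrying 3
  8: recursing at 1 carrying 5
Execution walk:
  fold_scores([9, 3, 8, 10]) -> 3  [called from count_flags, line 18]
  collect_span(0, -6) -> -6  [called from collect_span, line 5]
  collect_span(1, -5) -> -6  [called from collect_span, line 5]
  collect_span(2, -3) -> -6  [called from collect_span, line 5]
  collect_span(3, 0) -> -6  [called from count_flags, line 21]
  count_flags([9, 3, 8, 10]) -> -6  [called from main, line 33]
  bind_quota(-6, 3) -> -2  [called from main, line 35]
Log origins:
  1 — main, line 32
  2 — count_flags, line 17
  3 — fold_scores, line 8
  4 — fold_scores, line 13
  5 — count_flags, line 20
  6-8 — collect_span, line 4
  9 — main, line 34
  10 — bind_quota, line 24
A correct fix: line 5: replace `count - limit` with `count + limit`.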